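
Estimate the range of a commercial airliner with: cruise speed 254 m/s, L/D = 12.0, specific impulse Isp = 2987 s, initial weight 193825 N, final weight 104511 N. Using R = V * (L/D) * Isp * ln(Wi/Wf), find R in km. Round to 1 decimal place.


Step 1: Coefficient = V * (L/D) * Isp = 254 * 12.0 * 2987 = 9104376.0 m
Step 2: Wi/Wf = 193825 / 104511 = 1.854589
Step 3: ln(1.854589) = 0.617663
Step 4: R = 9104376.0 * 0.617663 = 5623439.5 m = 5623.4 km

5623.4


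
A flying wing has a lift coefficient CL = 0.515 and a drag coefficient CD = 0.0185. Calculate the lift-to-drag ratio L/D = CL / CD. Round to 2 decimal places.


Step 1: L/D = CL / CD = 0.515 / 0.0185
Step 2: L/D = 27.84

27.84


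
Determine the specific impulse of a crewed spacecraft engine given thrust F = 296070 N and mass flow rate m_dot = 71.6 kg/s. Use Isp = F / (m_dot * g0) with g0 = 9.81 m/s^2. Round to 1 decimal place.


Step 1: m_dot * g0 = 71.6 * 9.81 = 702.4
Step 2: Isp = 296070 / 702.4 = 421.5 s

421.5


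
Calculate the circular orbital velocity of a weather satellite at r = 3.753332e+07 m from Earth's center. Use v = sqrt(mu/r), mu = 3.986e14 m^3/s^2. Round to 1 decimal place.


Step 1: mu / r = 3.986e14 / 3.753332e+07 = 10619897.2007
Step 2: v = sqrt(10619897.2007) = 3258.8 m/s

3258.8


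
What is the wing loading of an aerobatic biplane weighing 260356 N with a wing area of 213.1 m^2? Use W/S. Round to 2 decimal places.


Step 1: Wing loading = W / S = 260356 / 213.1
Step 2: Wing loading = 1221.76 N/m^2

1221.76


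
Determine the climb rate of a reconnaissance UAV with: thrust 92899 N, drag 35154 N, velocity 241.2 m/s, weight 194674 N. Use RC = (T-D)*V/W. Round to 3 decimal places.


Step 1: Excess thrust = T - D = 92899 - 35154 = 57745 N
Step 2: Excess power = 57745 * 241.2 = 13928094.0 W
Step 3: RC = 13928094.0 / 194674 = 71.546 m/s

71.546


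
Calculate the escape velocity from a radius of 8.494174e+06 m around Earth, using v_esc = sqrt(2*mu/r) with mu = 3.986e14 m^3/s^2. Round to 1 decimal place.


Step 1: 2*mu/r = 2 * 3.986e14 / 8.494174e+06 = 93852562.9449
Step 2: v_esc = sqrt(93852562.9449) = 9687.8 m/s

9687.8


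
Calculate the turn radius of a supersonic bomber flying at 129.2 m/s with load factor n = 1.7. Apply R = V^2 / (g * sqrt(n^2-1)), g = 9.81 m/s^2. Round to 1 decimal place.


Step 1: V^2 = 129.2^2 = 16692.64
Step 2: n^2 - 1 = 1.7^2 - 1 = 1.89
Step 3: sqrt(1.89) = 1.374773
Step 4: R = 16692.64 / (9.81 * 1.374773) = 1237.7 m

1237.7


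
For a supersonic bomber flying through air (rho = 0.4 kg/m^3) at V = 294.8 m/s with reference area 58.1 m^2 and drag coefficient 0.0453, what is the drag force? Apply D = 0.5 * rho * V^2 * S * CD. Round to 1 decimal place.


Step 1: Dynamic pressure q = 0.5 * 0.4 * 294.8^2 = 17381.408 Pa
Step 2: Drag D = q * S * CD = 17381.408 * 58.1 * 0.0453
Step 3: D = 45746.6 N

45746.6


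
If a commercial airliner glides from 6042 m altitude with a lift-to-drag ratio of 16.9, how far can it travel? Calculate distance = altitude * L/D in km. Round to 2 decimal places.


Step 1: Glide distance = altitude * L/D = 6042 * 16.9 = 102109.8 m
Step 2: Convert to km: 102109.8 / 1000 = 102.11 km

102.11


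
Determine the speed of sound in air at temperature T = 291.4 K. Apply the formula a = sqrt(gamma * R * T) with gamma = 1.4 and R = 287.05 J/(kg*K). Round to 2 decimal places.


Step 1: gamma * R * T = 1.4 * 287.05 * 291.4 = 117104.918
Step 2: a = sqrt(117104.918) = 342.21 m/s

342.21


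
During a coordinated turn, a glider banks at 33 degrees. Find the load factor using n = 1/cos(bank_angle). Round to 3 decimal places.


Step 1: Convert 33 degrees to radians = 0.575959
Step 2: cos(33 deg) = 0.838671
Step 3: n = 1 / 0.838671 = 1.192

1.192


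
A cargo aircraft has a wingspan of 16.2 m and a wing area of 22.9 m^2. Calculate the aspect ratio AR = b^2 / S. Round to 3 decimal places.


Step 1: b^2 = 16.2^2 = 262.44
Step 2: AR = 262.44 / 22.9 = 11.460

11.460


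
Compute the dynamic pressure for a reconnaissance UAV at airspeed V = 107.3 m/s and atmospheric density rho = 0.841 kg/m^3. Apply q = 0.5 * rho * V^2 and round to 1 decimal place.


Step 1: V^2 = 107.3^2 = 11513.29
Step 2: q = 0.5 * 0.841 * 11513.29
Step 3: q = 4841.3 Pa

4841.3


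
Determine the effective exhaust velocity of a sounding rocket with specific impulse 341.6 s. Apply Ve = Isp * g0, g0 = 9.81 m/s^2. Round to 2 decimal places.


Step 1: Ve = Isp * g0 = 341.6 * 9.81
Step 2: Ve = 3351.10 m/s

3351.10


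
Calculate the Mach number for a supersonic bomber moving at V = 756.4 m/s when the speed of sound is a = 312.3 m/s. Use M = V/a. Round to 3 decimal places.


Step 1: M = V / a = 756.4 / 312.3
Step 2: M = 2.422

2.422


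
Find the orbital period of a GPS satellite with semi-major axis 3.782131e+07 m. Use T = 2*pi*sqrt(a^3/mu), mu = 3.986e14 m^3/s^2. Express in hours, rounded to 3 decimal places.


Step 1: a^3 / mu = 5.410155e+22 / 3.986e14 = 1.357289e+08
Step 2: sqrt(1.357289e+08) = 11650.2757 s
Step 3: T = 2*pi * 11650.2757 = 73200.84 s
Step 4: T in hours = 73200.84 / 3600 = 20.334 hours

20.334


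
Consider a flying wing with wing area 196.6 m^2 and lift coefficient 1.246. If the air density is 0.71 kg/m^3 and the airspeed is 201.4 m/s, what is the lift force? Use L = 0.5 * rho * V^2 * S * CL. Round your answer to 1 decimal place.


Step 1: Calculate dynamic pressure q = 0.5 * 0.71 * 201.4^2 = 0.5 * 0.71 * 40561.96 = 14399.4958 Pa
Step 2: Multiply by wing area and lift coefficient: L = 14399.4958 * 196.6 * 1.246
Step 3: L = 2830940.8743 * 1.246 = 3527352.3 N

3527352.3


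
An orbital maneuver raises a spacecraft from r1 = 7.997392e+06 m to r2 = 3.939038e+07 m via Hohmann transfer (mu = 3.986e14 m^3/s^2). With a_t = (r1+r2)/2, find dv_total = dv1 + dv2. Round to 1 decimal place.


Step 1: Transfer semi-major axis a_t = (7.997392e+06 + 3.939038e+07) / 2 = 2.369389e+07 m
Step 2: v1 (circular at r1) = sqrt(mu/r1) = 7059.83 m/s
Step 3: v_t1 = sqrt(mu*(2/r1 - 1/a_t)) = 9102.72 m/s
Step 4: dv1 = |9102.72 - 7059.83| = 2042.89 m/s
Step 5: v2 (circular at r2) = 3181.07 m/s, v_t2 = 1848.12 m/s
Step 6: dv2 = |3181.07 - 1848.12| = 1332.95 m/s
Step 7: Total delta-v = 2042.89 + 1332.95 = 3375.8 m/s

3375.8


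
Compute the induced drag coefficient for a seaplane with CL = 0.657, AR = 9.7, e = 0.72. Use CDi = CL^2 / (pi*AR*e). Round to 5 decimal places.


Step 1: CL^2 = 0.657^2 = 0.431649
Step 2: pi * AR * e = 3.14159 * 9.7 * 0.72 = 21.940883
Step 3: CDi = 0.431649 / 21.940883 = 0.01967

0.01967


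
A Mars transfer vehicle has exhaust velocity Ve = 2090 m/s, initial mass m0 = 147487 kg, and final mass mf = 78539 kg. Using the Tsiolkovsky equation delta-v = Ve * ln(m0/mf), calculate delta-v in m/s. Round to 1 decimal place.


Step 1: Mass ratio m0/mf = 147487 / 78539 = 1.877882
Step 2: ln(1.877882) = 0.630145
Step 3: delta-v = 2090 * 0.630145 = 1317.0 m/s

1317.0


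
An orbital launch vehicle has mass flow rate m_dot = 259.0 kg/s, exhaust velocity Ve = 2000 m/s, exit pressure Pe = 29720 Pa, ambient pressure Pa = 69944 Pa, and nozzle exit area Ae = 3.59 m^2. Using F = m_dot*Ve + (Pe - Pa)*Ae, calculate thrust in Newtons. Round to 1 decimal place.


Step 1: Momentum thrust = m_dot * Ve = 259.0 * 2000 = 518000.0 N
Step 2: Pressure thrust = (Pe - Pa) * Ae = (29720 - 69944) * 3.59 = -144404.16 N
Step 3: Total thrust F = 518000.0 + -144404.16 = 373595.8 N

373595.8


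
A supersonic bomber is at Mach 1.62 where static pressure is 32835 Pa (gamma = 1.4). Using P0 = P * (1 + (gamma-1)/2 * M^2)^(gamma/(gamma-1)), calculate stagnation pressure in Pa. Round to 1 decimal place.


Step 1: (gamma-1)/2 * M^2 = 0.2 * 2.6244 = 0.52488
Step 2: 1 + 0.52488 = 1.52488
Step 3: Exponent gamma/(gamma-1) = 3.5
Step 4: P0 = 32835 * 1.52488^3.5 = 143767.9 Pa

143767.9


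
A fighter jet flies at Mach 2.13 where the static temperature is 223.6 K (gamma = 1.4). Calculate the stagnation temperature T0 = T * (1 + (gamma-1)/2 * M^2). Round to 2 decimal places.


Step 1: (gamma-1)/2 = 0.2
Step 2: M^2 = 4.5369
Step 3: 1 + 0.2 * 4.5369 = 1.90738
Step 4: T0 = 223.6 * 1.90738 = 426.49 K

426.49


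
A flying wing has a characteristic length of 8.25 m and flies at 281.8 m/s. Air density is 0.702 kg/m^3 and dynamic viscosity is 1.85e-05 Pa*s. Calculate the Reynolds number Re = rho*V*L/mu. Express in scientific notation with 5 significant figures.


Step 1: Numerator = rho * V * L = 0.702 * 281.8 * 8.25 = 1632.0447
Step 2: Re = 1632.0447 / 1.85e-05
Step 3: Re = 8.8219e+07

8.8219e+07


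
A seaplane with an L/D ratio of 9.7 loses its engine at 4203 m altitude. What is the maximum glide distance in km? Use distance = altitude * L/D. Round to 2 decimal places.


Step 1: Glide distance = altitude * L/D = 4203 * 9.7 = 40769.1 m
Step 2: Convert to km: 40769.1 / 1000 = 40.77 km

40.77


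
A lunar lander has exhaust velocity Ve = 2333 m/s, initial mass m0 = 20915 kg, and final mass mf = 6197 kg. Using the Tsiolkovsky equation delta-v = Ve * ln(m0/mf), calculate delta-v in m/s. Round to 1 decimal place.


Step 1: Mass ratio m0/mf = 20915 / 6197 = 3.37502
Step 2: ln(3.37502) = 1.216401
Step 3: delta-v = 2333 * 1.216401 = 2837.9 m/s

2837.9


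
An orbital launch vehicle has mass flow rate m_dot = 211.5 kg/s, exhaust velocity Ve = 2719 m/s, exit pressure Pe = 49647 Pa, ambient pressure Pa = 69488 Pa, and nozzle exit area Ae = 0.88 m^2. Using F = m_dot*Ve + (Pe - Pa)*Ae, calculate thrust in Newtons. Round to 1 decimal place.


Step 1: Momentum thrust = m_dot * Ve = 211.5 * 2719 = 575068.5 N
Step 2: Pressure thrust = (Pe - Pa) * Ae = (49647 - 69488) * 0.88 = -17460.08 N
Step 3: Total thrust F = 575068.5 + -17460.08 = 557608.4 N

557608.4


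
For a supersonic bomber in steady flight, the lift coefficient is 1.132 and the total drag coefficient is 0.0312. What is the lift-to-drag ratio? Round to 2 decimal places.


Step 1: L/D = CL / CD = 1.132 / 0.0312
Step 2: L/D = 36.28

36.28


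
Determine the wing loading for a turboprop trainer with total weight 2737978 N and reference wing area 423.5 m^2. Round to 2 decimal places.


Step 1: Wing loading = W / S = 2737978 / 423.5
Step 2: Wing loading = 6465.12 N/m^2

6465.12


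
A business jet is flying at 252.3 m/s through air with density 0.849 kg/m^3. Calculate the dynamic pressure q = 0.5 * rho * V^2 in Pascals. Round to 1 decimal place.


Step 1: V^2 = 252.3^2 = 63655.29
Step 2: q = 0.5 * 0.849 * 63655.29
Step 3: q = 27021.7 Pa

27021.7


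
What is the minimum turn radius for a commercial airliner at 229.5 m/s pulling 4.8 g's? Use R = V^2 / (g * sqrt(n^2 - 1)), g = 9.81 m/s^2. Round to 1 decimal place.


Step 1: V^2 = 229.5^2 = 52670.25
Step 2: n^2 - 1 = 4.8^2 - 1 = 22.04
Step 3: sqrt(22.04) = 4.694678
Step 4: R = 52670.25 / (9.81 * 4.694678) = 1143.6 m

1143.6


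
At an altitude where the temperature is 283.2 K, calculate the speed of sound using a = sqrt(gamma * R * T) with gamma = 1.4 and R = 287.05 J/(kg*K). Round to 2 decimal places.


Step 1: gamma * R * T = 1.4 * 287.05 * 283.2 = 113809.584
Step 2: a = sqrt(113809.584) = 337.36 m/s

337.36


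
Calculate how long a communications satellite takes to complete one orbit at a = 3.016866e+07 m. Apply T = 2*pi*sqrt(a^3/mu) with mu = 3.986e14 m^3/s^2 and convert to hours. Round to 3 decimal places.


Step 1: a^3 / mu = 2.745795e+22 / 3.986e14 = 6.888597e+07
Step 2: sqrt(6.888597e+07) = 8299.7571 s
Step 3: T = 2*pi * 8299.7571 = 52148.91 s
Step 4: T in hours = 52148.91 / 3600 = 14.486 hours

14.486


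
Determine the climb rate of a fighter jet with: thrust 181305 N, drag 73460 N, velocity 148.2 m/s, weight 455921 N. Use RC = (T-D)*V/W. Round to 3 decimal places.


Step 1: Excess thrust = T - D = 181305 - 73460 = 107845 N
Step 2: Excess power = 107845 * 148.2 = 15982629.0 W
Step 3: RC = 15982629.0 / 455921 = 35.056 m/s

35.056


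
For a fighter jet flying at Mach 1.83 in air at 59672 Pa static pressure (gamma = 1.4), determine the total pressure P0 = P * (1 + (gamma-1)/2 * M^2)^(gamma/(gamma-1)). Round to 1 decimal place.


Step 1: (gamma-1)/2 * M^2 = 0.2 * 3.3489 = 0.66978
Step 2: 1 + 0.66978 = 1.66978
Step 3: Exponent gamma/(gamma-1) = 3.5
Step 4: P0 = 59672 * 1.66978^3.5 = 358986.4 Pa

358986.4


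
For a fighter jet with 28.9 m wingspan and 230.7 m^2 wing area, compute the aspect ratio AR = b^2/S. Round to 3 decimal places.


Step 1: b^2 = 28.9^2 = 835.21
Step 2: AR = 835.21 / 230.7 = 3.620

3.620


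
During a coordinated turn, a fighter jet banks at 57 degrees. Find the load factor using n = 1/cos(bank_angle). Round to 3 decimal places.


Step 1: Convert 57 degrees to radians = 0.994838
Step 2: cos(57 deg) = 0.544639
Step 3: n = 1 / 0.544639 = 1.836

1.836


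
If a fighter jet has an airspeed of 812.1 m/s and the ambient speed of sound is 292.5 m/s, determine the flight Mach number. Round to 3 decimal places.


Step 1: M = V / a = 812.1 / 292.5
Step 2: M = 2.776

2.776


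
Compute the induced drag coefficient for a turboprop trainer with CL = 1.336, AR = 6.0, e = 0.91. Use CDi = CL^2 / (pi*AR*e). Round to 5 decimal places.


Step 1: CL^2 = 1.336^2 = 1.784896
Step 2: pi * AR * e = 3.14159 * 6.0 * 0.91 = 17.153096
Step 3: CDi = 1.784896 / 17.153096 = 0.10406

0.10406


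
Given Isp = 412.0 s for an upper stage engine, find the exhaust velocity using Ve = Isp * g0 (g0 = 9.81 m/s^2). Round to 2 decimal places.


Step 1: Ve = Isp * g0 = 412.0 * 9.81
Step 2: Ve = 4041.72 m/s

4041.72


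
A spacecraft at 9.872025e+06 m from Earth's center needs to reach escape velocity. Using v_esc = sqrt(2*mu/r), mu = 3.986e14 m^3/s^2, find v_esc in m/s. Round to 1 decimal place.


Step 1: 2*mu/r = 2 * 3.986e14 / 9.872025e+06 = 80753442.1763
Step 2: v_esc = sqrt(80753442.1763) = 8986.3 m/s

8986.3


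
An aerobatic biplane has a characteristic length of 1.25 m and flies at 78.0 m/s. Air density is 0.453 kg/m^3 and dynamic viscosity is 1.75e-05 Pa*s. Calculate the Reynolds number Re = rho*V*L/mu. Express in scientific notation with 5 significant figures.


Step 1: Numerator = rho * V * L = 0.453 * 78.0 * 1.25 = 44.1675
Step 2: Re = 44.1675 / 1.75e-05
Step 3: Re = 2.5239e+06

2.5239e+06


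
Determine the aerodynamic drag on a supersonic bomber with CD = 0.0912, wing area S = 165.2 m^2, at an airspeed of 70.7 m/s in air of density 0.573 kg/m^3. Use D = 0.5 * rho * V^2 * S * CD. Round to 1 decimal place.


Step 1: Dynamic pressure q = 0.5 * 0.573 * 70.7^2 = 1432.0674 Pa
Step 2: Drag D = q * S * CD = 1432.0674 * 165.2 * 0.0912
Step 3: D = 21575.9 N

21575.9


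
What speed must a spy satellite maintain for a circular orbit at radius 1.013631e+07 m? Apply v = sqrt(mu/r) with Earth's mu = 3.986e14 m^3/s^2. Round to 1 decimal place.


Step 1: mu / r = 3.986e14 / 1.013631e+07 = 39323974.8982
Step 2: v = sqrt(39323974.8982) = 6270.9 m/s

6270.9


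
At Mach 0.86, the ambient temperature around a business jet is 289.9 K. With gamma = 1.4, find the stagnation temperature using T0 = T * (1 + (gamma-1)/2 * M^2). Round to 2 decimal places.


Step 1: (gamma-1)/2 = 0.2
Step 2: M^2 = 0.7396
Step 3: 1 + 0.2 * 0.7396 = 1.14792
Step 4: T0 = 289.9 * 1.14792 = 332.78 K

332.78


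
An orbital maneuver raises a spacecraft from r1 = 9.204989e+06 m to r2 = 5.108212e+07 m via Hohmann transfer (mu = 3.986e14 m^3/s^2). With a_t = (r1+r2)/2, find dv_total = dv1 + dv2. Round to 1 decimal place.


Step 1: Transfer semi-major axis a_t = (9.204989e+06 + 5.108212e+07) / 2 = 3.014355e+07 m
Step 2: v1 (circular at r1) = sqrt(mu/r1) = 6580.47 m/s
Step 3: v_t1 = sqrt(mu*(2/r1 - 1/a_t)) = 8566.32 m/s
Step 4: dv1 = |8566.32 - 6580.47| = 1985.85 m/s
Step 5: v2 (circular at r2) = 2793.41 m/s, v_t2 = 1543.65 m/s
Step 6: dv2 = |2793.41 - 1543.65| = 1249.76 m/s
Step 7: Total delta-v = 1985.85 + 1249.76 = 3235.6 m/s

3235.6


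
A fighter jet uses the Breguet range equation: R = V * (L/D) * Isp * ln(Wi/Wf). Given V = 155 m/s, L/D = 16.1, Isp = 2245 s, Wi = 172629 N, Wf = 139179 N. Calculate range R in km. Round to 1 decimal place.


Step 1: Coefficient = V * (L/D) * Isp = 155 * 16.1 * 2245 = 5602397.5 m
Step 2: Wi/Wf = 172629 / 139179 = 1.240338
Step 3: ln(1.240338) = 0.215384
Step 4: R = 5602397.5 * 0.215384 = 1206666.3 m = 1206.7 km

1206.7


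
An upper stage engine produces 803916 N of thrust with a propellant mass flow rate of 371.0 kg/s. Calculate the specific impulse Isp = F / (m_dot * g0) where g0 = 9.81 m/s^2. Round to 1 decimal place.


Step 1: m_dot * g0 = 371.0 * 9.81 = 3639.51
Step 2: Isp = 803916 / 3639.51 = 220.9 s

220.9


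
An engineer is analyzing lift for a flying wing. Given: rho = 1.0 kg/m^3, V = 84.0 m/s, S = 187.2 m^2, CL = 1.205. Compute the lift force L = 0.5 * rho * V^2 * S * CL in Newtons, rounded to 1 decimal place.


Step 1: Calculate dynamic pressure q = 0.5 * 1.0 * 84.0^2 = 0.5 * 1.0 * 7056.0 = 3528.0 Pa
Step 2: Multiply by wing area and lift coefficient: L = 3528.0 * 187.2 * 1.205
Step 3: L = 660441.6 * 1.205 = 795832.1 N

795832.1


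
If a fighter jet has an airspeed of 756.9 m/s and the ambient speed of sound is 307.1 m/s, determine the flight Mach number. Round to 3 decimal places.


Step 1: M = V / a = 756.9 / 307.1
Step 2: M = 2.465

2.465


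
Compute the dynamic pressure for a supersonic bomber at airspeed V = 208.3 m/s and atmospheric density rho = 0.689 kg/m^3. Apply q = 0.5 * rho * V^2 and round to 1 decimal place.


Step 1: V^2 = 208.3^2 = 43388.89
Step 2: q = 0.5 * 0.689 * 43388.89
Step 3: q = 14947.5 Pa

14947.5


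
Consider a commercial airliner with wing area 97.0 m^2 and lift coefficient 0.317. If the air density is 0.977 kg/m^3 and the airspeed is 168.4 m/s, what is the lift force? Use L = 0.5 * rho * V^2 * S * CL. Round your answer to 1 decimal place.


Step 1: Calculate dynamic pressure q = 0.5 * 0.977 * 168.4^2 = 0.5 * 0.977 * 28358.56 = 13853.1566 Pa
Step 2: Multiply by wing area and lift coefficient: L = 13853.1566 * 97.0 * 0.317
Step 3: L = 1343756.1863 * 0.317 = 425970.7 N

425970.7


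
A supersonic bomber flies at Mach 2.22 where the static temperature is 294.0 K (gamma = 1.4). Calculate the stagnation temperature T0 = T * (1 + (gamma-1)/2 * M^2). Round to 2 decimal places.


Step 1: (gamma-1)/2 = 0.2
Step 2: M^2 = 4.9284
Step 3: 1 + 0.2 * 4.9284 = 1.98568
Step 4: T0 = 294.0 * 1.98568 = 583.79 K

583.79


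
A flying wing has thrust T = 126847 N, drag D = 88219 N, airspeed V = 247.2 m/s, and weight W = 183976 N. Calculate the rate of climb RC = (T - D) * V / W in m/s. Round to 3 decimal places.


Step 1: Excess thrust = T - D = 126847 - 88219 = 38628 N
Step 2: Excess power = 38628 * 247.2 = 9548841.6 W
Step 3: RC = 9548841.6 / 183976 = 51.903 m/s

51.903


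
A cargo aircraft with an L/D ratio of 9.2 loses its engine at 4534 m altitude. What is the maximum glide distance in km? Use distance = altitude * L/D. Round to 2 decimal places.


Step 1: Glide distance = altitude * L/D = 4534 * 9.2 = 41712.8 m
Step 2: Convert to km: 41712.8 / 1000 = 41.71 km

41.71


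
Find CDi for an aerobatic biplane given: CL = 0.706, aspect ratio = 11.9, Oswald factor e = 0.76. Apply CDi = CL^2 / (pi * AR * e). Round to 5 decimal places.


Step 1: CL^2 = 0.706^2 = 0.498436
Step 2: pi * AR * e = 3.14159 * 11.9 * 0.76 = 28.412564
Step 3: CDi = 0.498436 / 28.412564 = 0.01754

0.01754


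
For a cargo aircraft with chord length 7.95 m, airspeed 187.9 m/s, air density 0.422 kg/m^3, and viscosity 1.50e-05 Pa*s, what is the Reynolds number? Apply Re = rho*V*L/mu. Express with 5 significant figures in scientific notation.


Step 1: Numerator = rho * V * L = 0.422 * 187.9 * 7.95 = 630.38571
Step 2: Re = 630.38571 / 1.50e-05
Step 3: Re = 4.2026e+07

4.2026e+07


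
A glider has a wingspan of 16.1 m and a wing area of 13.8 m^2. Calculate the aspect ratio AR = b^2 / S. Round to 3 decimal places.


Step 1: b^2 = 16.1^2 = 259.21
Step 2: AR = 259.21 / 13.8 = 18.783

18.783


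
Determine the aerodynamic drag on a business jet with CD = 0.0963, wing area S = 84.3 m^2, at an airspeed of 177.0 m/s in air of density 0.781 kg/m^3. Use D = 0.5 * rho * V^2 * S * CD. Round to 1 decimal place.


Step 1: Dynamic pressure q = 0.5 * 0.781 * 177.0^2 = 12233.9745 Pa
Step 2: Drag D = q * S * CD = 12233.9745 * 84.3 * 0.0963
Step 3: D = 99316.5 N

99316.5


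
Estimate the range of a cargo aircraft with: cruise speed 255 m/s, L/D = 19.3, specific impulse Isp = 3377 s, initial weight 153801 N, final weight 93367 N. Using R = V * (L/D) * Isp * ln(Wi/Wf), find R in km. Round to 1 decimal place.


Step 1: Coefficient = V * (L/D) * Isp = 255 * 19.3 * 3377 = 16619905.5 m
Step 2: Wi/Wf = 153801 / 93367 = 1.647274
Step 3: ln(1.647274) = 0.499122
Step 4: R = 16619905.5 * 0.499122 = 8295353.7 m = 8295.4 km

8295.4


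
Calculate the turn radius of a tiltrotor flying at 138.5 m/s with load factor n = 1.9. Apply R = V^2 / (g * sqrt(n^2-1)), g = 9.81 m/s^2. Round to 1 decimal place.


Step 1: V^2 = 138.5^2 = 19182.25
Step 2: n^2 - 1 = 1.9^2 - 1 = 2.61
Step 3: sqrt(2.61) = 1.615549
Step 4: R = 19182.25 / (9.81 * 1.615549) = 1210.3 m

1210.3


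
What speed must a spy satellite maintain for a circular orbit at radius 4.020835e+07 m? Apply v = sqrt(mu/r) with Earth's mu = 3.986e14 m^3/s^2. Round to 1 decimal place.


Step 1: mu / r = 3.986e14 / 4.020835e+07 = 9913363.7665
Step 2: v = sqrt(9913363.7665) = 3148.5 m/s

3148.5


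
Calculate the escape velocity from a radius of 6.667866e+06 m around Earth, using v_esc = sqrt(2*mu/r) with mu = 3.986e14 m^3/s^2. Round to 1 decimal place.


Step 1: 2*mu/r = 2 * 3.986e14 / 6.667866e+06 = 119558491.4274
Step 2: v_esc = sqrt(119558491.4274) = 10934.3 m/s

10934.3


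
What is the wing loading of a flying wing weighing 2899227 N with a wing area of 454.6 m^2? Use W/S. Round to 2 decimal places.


Step 1: Wing loading = W / S = 2899227 / 454.6
Step 2: Wing loading = 6377.53 N/m^2

6377.53


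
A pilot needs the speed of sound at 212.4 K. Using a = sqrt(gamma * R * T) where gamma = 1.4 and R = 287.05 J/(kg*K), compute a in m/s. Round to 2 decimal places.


Step 1: gamma * R * T = 1.4 * 287.05 * 212.4 = 85357.188
Step 2: a = sqrt(85357.188) = 292.16 m/s

292.16


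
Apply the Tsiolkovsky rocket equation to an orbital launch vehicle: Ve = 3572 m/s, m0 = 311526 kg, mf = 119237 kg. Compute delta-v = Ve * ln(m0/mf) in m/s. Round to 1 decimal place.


Step 1: Mass ratio m0/mf = 311526 / 119237 = 2.612662
Step 2: ln(2.612662) = 0.96037
Step 3: delta-v = 3572 * 0.96037 = 3430.4 m/s

3430.4


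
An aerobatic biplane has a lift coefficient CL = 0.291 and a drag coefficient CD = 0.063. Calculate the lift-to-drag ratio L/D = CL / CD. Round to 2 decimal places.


Step 1: L/D = CL / CD = 0.291 / 0.063
Step 2: L/D = 4.62

4.62


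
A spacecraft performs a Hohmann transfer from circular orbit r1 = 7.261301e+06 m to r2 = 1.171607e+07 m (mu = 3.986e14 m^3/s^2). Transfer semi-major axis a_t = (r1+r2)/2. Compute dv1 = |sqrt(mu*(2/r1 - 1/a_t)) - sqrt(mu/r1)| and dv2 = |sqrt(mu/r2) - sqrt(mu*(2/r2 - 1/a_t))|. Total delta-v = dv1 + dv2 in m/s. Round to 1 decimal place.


Step 1: Transfer semi-major axis a_t = (7.261301e+06 + 1.171607e+07) / 2 = 9.488686e+06 m
Step 2: v1 (circular at r1) = sqrt(mu/r1) = 7409.03 m/s
Step 3: v_t1 = sqrt(mu*(2/r1 - 1/a_t)) = 8232.83 m/s
Step 4: dv1 = |8232.83 - 7409.03| = 823.8 m/s
Step 5: v2 (circular at r2) = 5832.81 m/s, v_t2 = 5102.49 m/s
Step 6: dv2 = |5832.81 - 5102.49| = 730.32 m/s
Step 7: Total delta-v = 823.8 + 730.32 = 1554.1 m/s

1554.1


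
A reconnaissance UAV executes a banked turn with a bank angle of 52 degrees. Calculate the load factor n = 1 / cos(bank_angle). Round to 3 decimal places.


Step 1: Convert 52 degrees to radians = 0.907571
Step 2: cos(52 deg) = 0.615661
Step 3: n = 1 / 0.615661 = 1.624

1.624


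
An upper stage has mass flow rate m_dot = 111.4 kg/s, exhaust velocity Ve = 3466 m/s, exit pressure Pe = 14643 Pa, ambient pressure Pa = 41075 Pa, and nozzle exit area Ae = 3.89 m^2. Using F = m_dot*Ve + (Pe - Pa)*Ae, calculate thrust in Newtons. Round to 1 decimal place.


Step 1: Momentum thrust = m_dot * Ve = 111.4 * 3466 = 386112.4 N
Step 2: Pressure thrust = (Pe - Pa) * Ae = (14643 - 41075) * 3.89 = -102820.48 N
Step 3: Total thrust F = 386112.4 + -102820.48 = 283291.9 N

283291.9


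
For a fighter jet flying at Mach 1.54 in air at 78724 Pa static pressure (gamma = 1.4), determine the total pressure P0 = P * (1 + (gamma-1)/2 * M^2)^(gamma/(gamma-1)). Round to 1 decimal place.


Step 1: (gamma-1)/2 * M^2 = 0.2 * 2.3716 = 0.47432
Step 2: 1 + 0.47432 = 1.47432
Step 3: Exponent gamma/(gamma-1) = 3.5
Step 4: P0 = 78724 * 1.47432^3.5 = 306322.1 Pa

306322.1


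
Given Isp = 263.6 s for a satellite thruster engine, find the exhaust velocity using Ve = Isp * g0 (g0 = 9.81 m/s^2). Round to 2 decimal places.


Step 1: Ve = Isp * g0 = 263.6 * 9.81
Step 2: Ve = 2585.92 m/s

2585.92


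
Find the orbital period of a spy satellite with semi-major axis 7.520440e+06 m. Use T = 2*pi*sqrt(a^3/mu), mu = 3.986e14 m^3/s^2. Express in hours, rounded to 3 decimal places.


Step 1: a^3 / mu = 4.253337e+20 / 3.986e14 = 1.067069e+06
Step 2: sqrt(1.067069e+06) = 1032.9903 s
Step 3: T = 2*pi * 1032.9903 = 6490.47 s
Step 4: T in hours = 6490.47 / 3600 = 1.803 hours

1.803


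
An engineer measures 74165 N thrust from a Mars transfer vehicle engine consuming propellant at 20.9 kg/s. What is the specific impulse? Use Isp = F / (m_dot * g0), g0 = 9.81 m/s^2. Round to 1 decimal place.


Step 1: m_dot * g0 = 20.9 * 9.81 = 205.03
Step 2: Isp = 74165 / 205.03 = 361.7 s

361.7


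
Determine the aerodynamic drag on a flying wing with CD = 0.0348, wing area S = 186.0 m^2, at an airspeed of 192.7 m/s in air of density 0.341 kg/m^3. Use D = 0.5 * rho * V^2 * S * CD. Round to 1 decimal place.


Step 1: Dynamic pressure q = 0.5 * 0.341 * 192.7^2 = 6331.2259 Pa
Step 2: Drag D = q * S * CD = 6331.2259 * 186.0 * 0.0348
Step 3: D = 40980.8 N

40980.8


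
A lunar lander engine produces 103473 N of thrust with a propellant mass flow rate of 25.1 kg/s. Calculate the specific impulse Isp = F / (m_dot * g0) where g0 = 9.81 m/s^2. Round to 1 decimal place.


Step 1: m_dot * g0 = 25.1 * 9.81 = 246.23
Step 2: Isp = 103473 / 246.23 = 420.2 s

420.2


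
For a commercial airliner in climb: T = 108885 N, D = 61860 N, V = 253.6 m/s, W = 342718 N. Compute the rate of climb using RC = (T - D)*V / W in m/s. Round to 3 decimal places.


Step 1: Excess thrust = T - D = 108885 - 61860 = 47025 N
Step 2: Excess power = 47025 * 253.6 = 11925540.0 W
Step 3: RC = 11925540.0 / 342718 = 34.797 m/s

34.797


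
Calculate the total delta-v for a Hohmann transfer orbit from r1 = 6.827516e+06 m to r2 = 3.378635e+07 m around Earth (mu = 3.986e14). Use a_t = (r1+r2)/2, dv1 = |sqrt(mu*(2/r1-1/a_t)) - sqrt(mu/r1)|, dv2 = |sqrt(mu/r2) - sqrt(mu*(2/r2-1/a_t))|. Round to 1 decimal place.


Step 1: Transfer semi-major axis a_t = (6.827516e+06 + 3.378635e+07) / 2 = 2.030693e+07 m
Step 2: v1 (circular at r1) = sqrt(mu/r1) = 7640.77 m/s
Step 3: v_t1 = sqrt(mu*(2/r1 - 1/a_t)) = 9855.66 m/s
Step 4: dv1 = |9855.66 - 7640.77| = 2214.89 m/s
Step 5: v2 (circular at r2) = 3434.77 m/s, v_t2 = 1991.62 m/s
Step 6: dv2 = |3434.77 - 1991.62| = 1443.15 m/s
Step 7: Total delta-v = 2214.89 + 1443.15 = 3658.0 m/s

3658.0


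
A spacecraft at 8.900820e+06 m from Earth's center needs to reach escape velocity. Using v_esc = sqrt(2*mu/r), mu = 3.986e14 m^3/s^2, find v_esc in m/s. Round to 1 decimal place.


Step 1: 2*mu/r = 2 * 3.986e14 / 8.900820e+06 = 89564781.6718
Step 2: v_esc = sqrt(89564781.6718) = 9463.9 m/s

9463.9


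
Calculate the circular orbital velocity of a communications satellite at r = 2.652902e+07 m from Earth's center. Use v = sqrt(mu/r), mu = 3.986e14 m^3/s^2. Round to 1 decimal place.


Step 1: mu / r = 3.986e14 / 2.652902e+07 = 15025055.5806
Step 2: v = sqrt(15025055.5806) = 3876.2 m/s

3876.2


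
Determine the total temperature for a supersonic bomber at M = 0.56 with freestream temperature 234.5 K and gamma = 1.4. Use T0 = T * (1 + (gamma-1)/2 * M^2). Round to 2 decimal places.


Step 1: (gamma-1)/2 = 0.2
Step 2: M^2 = 0.3136
Step 3: 1 + 0.2 * 0.3136 = 1.06272
Step 4: T0 = 234.5 * 1.06272 = 249.21 K

249.21


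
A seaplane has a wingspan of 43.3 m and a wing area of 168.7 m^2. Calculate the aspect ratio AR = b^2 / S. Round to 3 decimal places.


Step 1: b^2 = 43.3^2 = 1874.89
Step 2: AR = 1874.89 / 168.7 = 11.114

11.114


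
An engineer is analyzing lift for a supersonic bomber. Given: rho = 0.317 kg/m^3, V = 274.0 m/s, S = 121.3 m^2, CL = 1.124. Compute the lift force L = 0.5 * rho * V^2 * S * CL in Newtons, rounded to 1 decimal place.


Step 1: Calculate dynamic pressure q = 0.5 * 0.317 * 274.0^2 = 0.5 * 0.317 * 75076.0 = 11899.546 Pa
Step 2: Multiply by wing area and lift coefficient: L = 11899.546 * 121.3 * 1.124
Step 3: L = 1443414.9298 * 1.124 = 1622398.4 N

1622398.4


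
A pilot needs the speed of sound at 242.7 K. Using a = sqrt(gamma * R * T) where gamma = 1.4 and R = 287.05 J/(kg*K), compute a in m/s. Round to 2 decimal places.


Step 1: gamma * R * T = 1.4 * 287.05 * 242.7 = 97533.849
Step 2: a = sqrt(97533.849) = 312.30 m/s

312.30


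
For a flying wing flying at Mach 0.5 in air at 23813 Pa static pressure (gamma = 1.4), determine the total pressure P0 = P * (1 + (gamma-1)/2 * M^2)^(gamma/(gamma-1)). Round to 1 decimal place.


Step 1: (gamma-1)/2 * M^2 = 0.2 * 0.25 = 0.05
Step 2: 1 + 0.05 = 1.05
Step 3: Exponent gamma/(gamma-1) = 3.5
Step 4: P0 = 23813 * 1.05^3.5 = 28247.3 Pa

28247.3


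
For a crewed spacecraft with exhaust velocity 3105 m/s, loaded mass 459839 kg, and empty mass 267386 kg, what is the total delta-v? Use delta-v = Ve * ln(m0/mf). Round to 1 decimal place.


Step 1: Mass ratio m0/mf = 459839 / 267386 = 1.719757
Step 2: ln(1.719757) = 0.542183
Step 3: delta-v = 3105 * 0.542183 = 1683.5 m/s

1683.5


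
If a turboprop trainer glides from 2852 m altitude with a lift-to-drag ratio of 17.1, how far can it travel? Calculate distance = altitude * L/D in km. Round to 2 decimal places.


Step 1: Glide distance = altitude * L/D = 2852 * 17.1 = 48769.2 m
Step 2: Convert to km: 48769.2 / 1000 = 48.77 km

48.77


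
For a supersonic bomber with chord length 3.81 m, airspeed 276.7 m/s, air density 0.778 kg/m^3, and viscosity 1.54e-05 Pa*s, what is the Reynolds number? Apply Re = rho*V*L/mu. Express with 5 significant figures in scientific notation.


Step 1: Numerator = rho * V * L = 0.778 * 276.7 * 3.81 = 820.188606
Step 2: Re = 820.188606 / 1.54e-05
Step 3: Re = 5.3259e+07

5.3259e+07


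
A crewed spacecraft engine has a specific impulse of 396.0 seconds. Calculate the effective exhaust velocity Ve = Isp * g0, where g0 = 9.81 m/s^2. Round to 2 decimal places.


Step 1: Ve = Isp * g0 = 396.0 * 9.81
Step 2: Ve = 3884.76 m/s

3884.76


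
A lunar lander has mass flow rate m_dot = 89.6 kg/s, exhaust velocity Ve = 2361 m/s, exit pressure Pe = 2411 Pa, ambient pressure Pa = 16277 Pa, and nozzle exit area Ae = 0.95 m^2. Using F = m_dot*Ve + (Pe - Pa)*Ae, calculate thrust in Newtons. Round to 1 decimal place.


Step 1: Momentum thrust = m_dot * Ve = 89.6 * 2361 = 211545.6 N
Step 2: Pressure thrust = (Pe - Pa) * Ae = (2411 - 16277) * 0.95 = -13172.70 N
Step 3: Total thrust F = 211545.6 + -13172.70 = 198372.9 N

198372.9


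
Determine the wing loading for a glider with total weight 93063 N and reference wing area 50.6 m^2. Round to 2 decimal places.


Step 1: Wing loading = W / S = 93063 / 50.6
Step 2: Wing loading = 1839.19 N/m^2

1839.19


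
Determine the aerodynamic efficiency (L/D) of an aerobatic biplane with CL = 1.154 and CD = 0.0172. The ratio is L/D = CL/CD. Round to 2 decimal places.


Step 1: L/D = CL / CD = 1.154 / 0.0172
Step 2: L/D = 67.09

67.09


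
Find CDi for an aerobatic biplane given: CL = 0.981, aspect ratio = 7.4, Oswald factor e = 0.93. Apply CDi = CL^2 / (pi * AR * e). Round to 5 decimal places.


Step 1: CL^2 = 0.981^2 = 0.962361
Step 2: pi * AR * e = 3.14159 * 7.4 * 0.93 = 21.620441
Step 3: CDi = 0.962361 / 21.620441 = 0.04451

0.04451


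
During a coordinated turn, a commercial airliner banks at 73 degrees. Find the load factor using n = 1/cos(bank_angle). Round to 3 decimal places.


Step 1: Convert 73 degrees to radians = 1.27409
Step 2: cos(73 deg) = 0.292372
Step 3: n = 1 / 0.292372 = 3.420

3.420


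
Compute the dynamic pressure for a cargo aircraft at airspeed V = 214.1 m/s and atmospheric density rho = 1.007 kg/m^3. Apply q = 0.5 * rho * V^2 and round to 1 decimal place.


Step 1: V^2 = 214.1^2 = 45838.81
Step 2: q = 0.5 * 1.007 * 45838.81
Step 3: q = 23079.8 Pa

23079.8


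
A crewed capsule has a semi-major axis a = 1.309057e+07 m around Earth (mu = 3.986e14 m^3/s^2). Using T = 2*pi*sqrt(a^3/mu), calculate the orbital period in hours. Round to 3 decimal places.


Step 1: a^3 / mu = 2.243240e+21 / 3.986e14 = 5.627796e+06
Step 2: sqrt(5.627796e+06) = 2372.2977 s
Step 3: T = 2*pi * 2372.2977 = 14905.59 s
Step 4: T in hours = 14905.59 / 3600 = 4.140 hours

4.140


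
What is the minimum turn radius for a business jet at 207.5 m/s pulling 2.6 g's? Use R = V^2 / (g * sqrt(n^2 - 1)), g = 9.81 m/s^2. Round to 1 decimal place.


Step 1: V^2 = 207.5^2 = 43056.25
Step 2: n^2 - 1 = 2.6^2 - 1 = 5.76
Step 3: sqrt(5.76) = 2.4
Step 4: R = 43056.25 / (9.81 * 2.4) = 1828.8 m

1828.8


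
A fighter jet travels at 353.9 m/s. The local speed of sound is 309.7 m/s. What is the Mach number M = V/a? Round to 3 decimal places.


Step 1: M = V / a = 353.9 / 309.7
Step 2: M = 1.143

1.143


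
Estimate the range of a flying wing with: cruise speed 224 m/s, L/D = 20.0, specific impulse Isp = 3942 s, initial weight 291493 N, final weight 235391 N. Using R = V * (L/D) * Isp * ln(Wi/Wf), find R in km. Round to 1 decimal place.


Step 1: Coefficient = V * (L/D) * Isp = 224 * 20.0 * 3942 = 17660160.0 m
Step 2: Wi/Wf = 291493 / 235391 = 1.238335
Step 3: ln(1.238335) = 0.213768
Step 4: R = 17660160.0 * 0.213768 = 3775177.6 m = 3775.2 km

3775.2


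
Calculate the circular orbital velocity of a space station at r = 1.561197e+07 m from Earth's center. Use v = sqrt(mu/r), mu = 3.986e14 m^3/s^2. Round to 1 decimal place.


Step 1: mu / r = 3.986e14 / 1.561197e+07 = 25531691.3881
Step 2: v = sqrt(25531691.3881) = 5052.9 m/s

5052.9


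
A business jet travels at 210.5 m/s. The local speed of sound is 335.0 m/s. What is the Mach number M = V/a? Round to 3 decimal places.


Step 1: M = V / a = 210.5 / 335.0
Step 2: M = 0.628

0.628


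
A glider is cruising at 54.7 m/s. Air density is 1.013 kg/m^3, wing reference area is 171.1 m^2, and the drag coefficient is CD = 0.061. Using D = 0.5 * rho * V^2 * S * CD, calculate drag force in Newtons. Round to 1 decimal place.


Step 1: Dynamic pressure q = 0.5 * 1.013 * 54.7^2 = 1515.4936 Pa
Step 2: Drag D = q * S * CD = 1515.4936 * 171.1 * 0.061
Step 3: D = 15817.4 N

15817.4


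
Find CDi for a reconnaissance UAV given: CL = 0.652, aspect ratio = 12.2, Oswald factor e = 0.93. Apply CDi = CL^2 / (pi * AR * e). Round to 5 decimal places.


Step 1: CL^2 = 0.652^2 = 0.425104
Step 2: pi * AR * e = 3.14159 * 12.2 * 0.93 = 35.64451
Step 3: CDi = 0.425104 / 35.64451 = 0.01193

0.01193


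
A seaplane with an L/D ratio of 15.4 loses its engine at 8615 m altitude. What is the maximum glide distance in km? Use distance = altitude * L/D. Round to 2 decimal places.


Step 1: Glide distance = altitude * L/D = 8615 * 15.4 = 132671.0 m
Step 2: Convert to km: 132671.0 / 1000 = 132.67 km

132.67


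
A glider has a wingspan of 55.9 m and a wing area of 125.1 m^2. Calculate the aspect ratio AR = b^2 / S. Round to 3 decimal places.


Step 1: b^2 = 55.9^2 = 3124.81
Step 2: AR = 3124.81 / 125.1 = 24.978

24.978


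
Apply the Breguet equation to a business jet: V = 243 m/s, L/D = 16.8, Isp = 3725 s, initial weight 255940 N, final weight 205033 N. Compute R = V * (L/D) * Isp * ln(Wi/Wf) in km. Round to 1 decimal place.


Step 1: Coefficient = V * (L/D) * Isp = 243 * 16.8 * 3725 = 15206940.0 m
Step 2: Wi/Wf = 255940 / 205033 = 1.248287
Step 3: ln(1.248287) = 0.221772
Step 4: R = 15206940.0 * 0.221772 = 3372475.0 m = 3372.5 km

3372.5


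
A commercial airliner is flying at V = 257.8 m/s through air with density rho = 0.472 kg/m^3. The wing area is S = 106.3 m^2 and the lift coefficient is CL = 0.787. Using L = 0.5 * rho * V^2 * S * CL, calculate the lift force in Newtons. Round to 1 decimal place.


Step 1: Calculate dynamic pressure q = 0.5 * 0.472 * 257.8^2 = 0.5 * 0.472 * 66460.84 = 15684.7582 Pa
Step 2: Multiply by wing area and lift coefficient: L = 15684.7582 * 106.3 * 0.787
Step 3: L = 1667289.8009 * 0.787 = 1312157.1 N

1312157.1


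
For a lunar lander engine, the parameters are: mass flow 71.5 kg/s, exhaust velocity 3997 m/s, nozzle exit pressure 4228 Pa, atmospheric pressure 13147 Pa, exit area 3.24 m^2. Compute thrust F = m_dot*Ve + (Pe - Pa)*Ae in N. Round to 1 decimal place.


Step 1: Momentum thrust = m_dot * Ve = 71.5 * 3997 = 285785.5 N
Step 2: Pressure thrust = (Pe - Pa) * Ae = (4228 - 13147) * 3.24 = -28897.56 N
Step 3: Total thrust F = 285785.5 + -28897.56 = 256887.9 N

256887.9


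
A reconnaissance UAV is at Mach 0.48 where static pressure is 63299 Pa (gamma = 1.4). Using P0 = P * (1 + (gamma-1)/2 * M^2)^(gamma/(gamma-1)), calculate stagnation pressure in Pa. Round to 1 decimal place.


Step 1: (gamma-1)/2 * M^2 = 0.2 * 0.2304 = 0.04608
Step 2: 1 + 0.04608 = 1.04608
Step 3: Exponent gamma/(gamma-1) = 3.5
Step 4: P0 = 63299 * 1.04608^3.5 = 74109.5 Pa

74109.5


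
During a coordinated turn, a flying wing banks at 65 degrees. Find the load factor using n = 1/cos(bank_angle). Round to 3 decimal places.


Step 1: Convert 65 degrees to radians = 1.134464
Step 2: cos(65 deg) = 0.422618
Step 3: n = 1 / 0.422618 = 2.366

2.366


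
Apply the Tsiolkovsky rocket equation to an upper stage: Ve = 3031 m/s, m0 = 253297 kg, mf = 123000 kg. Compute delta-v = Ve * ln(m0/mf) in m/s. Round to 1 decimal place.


Step 1: Mass ratio m0/mf = 253297 / 123000 = 2.059325
Step 2: ln(2.059325) = 0.722378
Step 3: delta-v = 3031 * 0.722378 = 2189.5 m/s

2189.5


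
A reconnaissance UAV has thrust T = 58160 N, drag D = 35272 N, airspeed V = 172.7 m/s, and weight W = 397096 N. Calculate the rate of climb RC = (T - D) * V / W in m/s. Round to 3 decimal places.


Step 1: Excess thrust = T - D = 58160 - 35272 = 22888 N
Step 2: Excess power = 22888 * 172.7 = 3952757.6 W
Step 3: RC = 3952757.6 / 397096 = 9.954 m/s

9.954


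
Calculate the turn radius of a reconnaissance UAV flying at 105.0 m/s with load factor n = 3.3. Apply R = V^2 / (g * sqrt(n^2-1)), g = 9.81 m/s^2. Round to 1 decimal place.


Step 1: V^2 = 105.0^2 = 11025.0
Step 2: n^2 - 1 = 3.3^2 - 1 = 9.89
Step 3: sqrt(9.89) = 3.144837
Step 4: R = 11025.0 / (9.81 * 3.144837) = 357.4 m

357.4


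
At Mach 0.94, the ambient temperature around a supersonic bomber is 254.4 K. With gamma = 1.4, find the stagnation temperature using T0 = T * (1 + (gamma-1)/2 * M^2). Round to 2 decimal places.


Step 1: (gamma-1)/2 = 0.2
Step 2: M^2 = 0.8836
Step 3: 1 + 0.2 * 0.8836 = 1.17672
Step 4: T0 = 254.4 * 1.17672 = 299.36 K

299.36


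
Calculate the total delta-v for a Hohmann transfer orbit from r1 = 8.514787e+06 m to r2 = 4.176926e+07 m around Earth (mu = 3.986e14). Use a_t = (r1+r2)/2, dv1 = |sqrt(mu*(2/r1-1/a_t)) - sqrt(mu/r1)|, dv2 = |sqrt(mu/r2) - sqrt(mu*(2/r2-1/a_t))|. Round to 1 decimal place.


Step 1: Transfer semi-major axis a_t = (8.514787e+06 + 4.176926e+07) / 2 = 2.514202e+07 m
Step 2: v1 (circular at r1) = sqrt(mu/r1) = 6841.98 m/s
Step 3: v_t1 = sqrt(mu*(2/r1 - 1/a_t)) = 8818.81 m/s
Step 4: dv1 = |8818.81 - 6841.98| = 1976.83 m/s
Step 5: v2 (circular at r2) = 3089.16 m/s, v_t2 = 1797.74 m/s
Step 6: dv2 = |3089.16 - 1797.74| = 1291.42 m/s
Step 7: Total delta-v = 1976.83 + 1291.42 = 3268.2 m/s

3268.2
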